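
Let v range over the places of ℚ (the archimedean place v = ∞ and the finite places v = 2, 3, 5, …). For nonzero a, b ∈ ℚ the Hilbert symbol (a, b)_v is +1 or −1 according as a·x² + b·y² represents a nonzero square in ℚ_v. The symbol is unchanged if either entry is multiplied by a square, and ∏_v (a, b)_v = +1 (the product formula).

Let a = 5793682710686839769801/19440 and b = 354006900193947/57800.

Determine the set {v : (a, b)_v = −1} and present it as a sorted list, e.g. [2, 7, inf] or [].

(a, b) ≡ (15015, 6006) mod (ℚ^×)²; places V = {2, 3, 5, 7, 11, 13, 17, ∞}.
(a,b)_7: α=13, u≡5; β=9, v≡4 (mod 7); (5|7)=-1, (4|7)=+1; sign (−1)^1·-1^9·+1^13 = +1.
(a,b)_3: α=-5, u≡1; β=1, v≡1 (mod 3); (1|3)=+1, (1|3)=+1; sign (−1)^1·+1^1·+1^-5 = -1.
(a,b)_17: α=0, u≡13; β=-2, v≡3 (mod 17); (13|17)=+1, (3|17)=-1; sign (−1)^0·+1^-2·-1^0 = +1.
(a,b)_5: α=-1, u≡2; β=-2, v≡1 (mod 5); (2|5)=-1, (1|5)=+1; sign (−1)^0·-1^-2·+1^-1 = +1.
(a,b)_11: α=5, u≡3; β=3, v≡10 (mod 11); (3|11)=+1, (10|11)=-1; sign (−1)^1·+1^3·-1^5 = +1.
(a,b)_∞: sgn(15015)=+, sgn(6006)=+, so +1.
(a,b)_2: α=-4, β=-3; u≡7, v≡3 (mod 8); ε(u)ε(v)=1·1, αω(v)=-4·1, βω(u)=-3·0; sum ≡ 1  ⇒  -1.
(a,b)_13: α=5, u≡2; β=3, v≡8 (mod 13); (2|13)=-1, (8|13)=-1; sign (−1)^0·-1^3·-1^5 = +1.
Ram(15015, 6006) = {2, 3}; no ℚ_2-point on the conic.

[2, 3]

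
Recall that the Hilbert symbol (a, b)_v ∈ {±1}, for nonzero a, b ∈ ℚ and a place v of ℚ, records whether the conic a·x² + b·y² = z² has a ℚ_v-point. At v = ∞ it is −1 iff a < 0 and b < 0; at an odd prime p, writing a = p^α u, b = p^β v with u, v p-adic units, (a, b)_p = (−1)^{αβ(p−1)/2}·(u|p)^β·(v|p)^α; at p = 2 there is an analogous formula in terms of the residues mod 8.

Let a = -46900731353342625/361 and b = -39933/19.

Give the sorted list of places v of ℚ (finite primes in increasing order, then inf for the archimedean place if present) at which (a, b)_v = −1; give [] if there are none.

[5, 17, 29, 37, 43, inf]

Mod squares: a ≡ -87505, b ≡ -9367. Check v ∈ {∞, 2, 3, 5, 11, 17, 19, 29, 37, 43}.
v=3: a=3^6·(≡2), b=3^4·(≡2) mod 3; (2|3)=-1, (2|3)=-1; (−1)^{6·4·1}·(-1)^4·(-1)^6 = +1.
v=37: a=37^1·(≡21), b=37^0·(≡17) mod 37; (21|37)=+1, (17|37)=-1; (−1)^{1·0·18}·(+1)^0·(-1)^1 = -1.
v=∞: -87505 < 0 and -9367 < 0  ⇒  (a,b)_∞ = -1.
v=11: a=11^3·(≡3), b=11^0·(≡1) mod 11; (3|11)=+1, (1|11)=+1; (−1)^{3·0·5}·(+1)^0·(+1)^3 = +1.
v=43: a=43^1·(≡5), b=43^0·(≡3) mod 43; (5|43)=-1, (3|43)=-1; (−1)^{1·0·21}·(-1)^0·(-1)^1 = -1.
v=19: a=19^-2·(≡5), b=19^-1·(≡5) mod 19; (5|19)=+1, (5|19)=+1; (−1)^{-2·-1·9}·(+1)^-1·(+1)^-2 = +1.
v=2: v_2(a)=0, v_2(b)=0; units ≡ 7, 1 (mod 8); ε·ε+αω+βω = 1·0+0·0+0·0 ≡ 0  ⇒  (a,b)_2 = +1.
v=17: a=17^2·(≡10), b=17^1·(≡7) mod 17; (10|17)=-1, (7|17)=-1; (−1)^{2·1·8}·(-1)^1·(-1)^2 = -1.
v=29: a=29^2·(≡2), b=29^1·(≡13) mod 29; (2|29)=-1, (13|29)=+1; (−1)^{2·1·14}·(-1)^1·(+1)^2 = -1.
v=5: a=5^3·(≡4), b=5^0·(≡3) mod 5; (4|5)=+1, (3|5)=-1; (−1)^{3·0·2}·(+1)^0·(-1)^3 = -1.
|Ram(-87505, -9367)| = 6, even; anisotropic at {5, 17, 29, 37, 43, ∞}.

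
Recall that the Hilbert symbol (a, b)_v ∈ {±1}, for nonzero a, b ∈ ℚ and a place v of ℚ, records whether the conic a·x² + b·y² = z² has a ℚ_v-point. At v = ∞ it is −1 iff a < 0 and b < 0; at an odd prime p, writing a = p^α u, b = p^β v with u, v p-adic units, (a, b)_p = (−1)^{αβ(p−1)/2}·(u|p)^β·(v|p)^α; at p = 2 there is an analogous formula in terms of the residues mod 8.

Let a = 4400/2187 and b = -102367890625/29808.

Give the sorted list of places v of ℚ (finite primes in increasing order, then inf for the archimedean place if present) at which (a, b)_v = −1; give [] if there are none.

(a, b) ≡ (33, -25415) mod (ℚ^×)²; places V = {2, 3, 5, 7, 11, 13, 17, 23, ∞}.
(a,b)_3: α=-7, u≡2; β=-4, v≡1 (mod 3); (2|3)=-1, (1|3)=+1; sign (−1)^0·-1^-4·+1^-7 = +1.
(a,b)_11: α=1, u≡9; β=2, v≡2 (mod 11); (9|11)=+1, (2|11)=-1; sign (−1)^0·+1^2·-1^1 = -1.
(a,b)_13: α=0, u≡2; β=1, v≡6 (mod 13); (2|13)=-1, (6|13)=-1; sign (−1)^0·-1^1·-1^0 = -1.
(a,b)_7: α=0, u≡6; β=2, v≡1 (mod 7); (6|7)=-1, (1|7)=+1; sign (−1)^0·-1^2·+1^0 = +1.
(a,b)_17: α=0, u≡9; β=1, v≡16 (mod 17); (9|17)=+1, (16|17)=+1; sign (−1)^0·+1^1·+1^0 = +1.
(a,b)_5: α=2, u≡3; β=7, v≡2 (mod 5); (3|5)=-1, (2|5)=-1; sign (−1)^0·-1^7·-1^2 = -1.
(a,b)_∞: sgn(33)=+, sgn(-25415)=−, so +1.
(a,b)_23: α=0, u≡15; β=-1, v≡5 (mod 23); (15|23)=-1, (5|23)=-1; sign (−1)^0·-1^-1·-1^0 = -1.
(a,b)_2: α=4, β=-4; u≡1, v≡1 (mod 8); ε(u)ε(v)=0·0, αω(v)=4·0, βω(u)=-4·0; sum ≡ 0  ⇒  +1.
(33, -25415 / ℚ) ramifies at {5, 11, 13, 23}: a division algebra.

[5, 11, 13, 23]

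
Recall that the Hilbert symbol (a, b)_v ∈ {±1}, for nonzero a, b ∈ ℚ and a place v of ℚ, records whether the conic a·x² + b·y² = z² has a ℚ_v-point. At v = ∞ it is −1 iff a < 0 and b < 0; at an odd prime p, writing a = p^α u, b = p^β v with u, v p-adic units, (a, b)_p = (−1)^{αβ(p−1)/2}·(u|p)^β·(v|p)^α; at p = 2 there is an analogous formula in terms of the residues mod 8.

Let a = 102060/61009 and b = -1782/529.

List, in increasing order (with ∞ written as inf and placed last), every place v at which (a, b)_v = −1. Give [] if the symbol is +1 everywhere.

(a, b) ≡ (35, -22) mod (ℚ^×)²; places V = {2, 3, 5, 7, 11, 13, 19, 23, ∞}.
(a,b)_11: α=0, u≡8; β=1, v≡3 (mod 11); (8|11)=-1, (3|11)=+1; sign (−1)^0·-1^1·+1^0 = -1.
(a,b)_∞: sgn(35)=+, sgn(-22)=−, so +1.
(a,b)_13: α=-2, u≡1; β=0, v≡10 (mod 13); (1|13)=+1, (10|13)=+1; sign (−1)^0·+1^0·+1^-2 = +1.
(a,b)_19: α=-2, u≡4; β=0, v≡5 (mod 19); (4|19)=+1, (5|19)=+1; sign (−1)^0·+1^0·+1^-2 = +1.
(a,b)_5: α=1, u≡3; β=0, v≡2 (mod 5); (3|5)=-1, (2|5)=-1; sign (−1)^0·-1^0·-1^1 = -1.
(a,b)_3: α=6, u≡2; β=4, v≡2 (mod 3); (2|3)=-1, (2|3)=-1; sign (−1)^0·-1^4·-1^6 = +1.
(a,b)_7: α=1, u≡5; β=0, v≡6 (mod 7); (5|7)=-1, (6|7)=-1; sign (−1)^0·-1^0·-1^1 = -1.
(a,b)_23: α=0, u≡6; β=-2, v≡12 (mod 23); (6|23)=+1, (12|23)=+1; sign (−1)^0·+1^-2·+1^0 = +1.
(a,b)_2: α=2, β=1; u≡3, v≡5 (mod 8); ε(u)ε(v)=1·0, αω(v)=2·1, βω(u)=1·1; sum ≡ 1  ⇒  -1.
|Ram(35, -22)| = 4, even; anisotropic at {2, 5, 7, 11}.

[2, 5, 7, 11]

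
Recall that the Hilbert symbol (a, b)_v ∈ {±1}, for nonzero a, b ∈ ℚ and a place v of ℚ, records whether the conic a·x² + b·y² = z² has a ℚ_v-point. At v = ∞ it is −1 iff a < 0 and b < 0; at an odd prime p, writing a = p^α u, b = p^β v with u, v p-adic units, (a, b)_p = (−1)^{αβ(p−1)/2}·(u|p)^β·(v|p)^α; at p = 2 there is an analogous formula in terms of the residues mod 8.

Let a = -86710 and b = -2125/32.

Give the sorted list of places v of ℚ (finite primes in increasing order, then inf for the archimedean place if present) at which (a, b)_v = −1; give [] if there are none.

Mod squares: a ≡ -86710, b ≡ -170. Check v ∈ {∞, 2, 5, 13, 17, 23, 29}.
v=∞: -86710 < 0 and -170 < 0  ⇒  (a,b)_∞ = -1.
v=23: a=23^1·(≡2), b=23^0·(≡22) mod 23; (2|23)=+1, (22|23)=-1; (−1)^{1·0·11}·(+1)^0·(-1)^1 = -1.
v=5: a=5^1·(≡3), b=5^3·(≡4) mod 5; (3|5)=-1, (4|5)=+1; (−1)^{1·3·2}·(-1)^3·(+1)^1 = -1.
v=2: v_2(a)=1, v_2(b)=-5; units ≡ 5, 3 (mod 8); ε·ε+αω+βω = 0·1+1·1+-5·1 ≡ 0  ⇒  (a,b)_2 = +1.
v=29: a=29^1·(≡26), b=29^0·(≡7) mod 29; (26|29)=-1, (7|29)=+1; (−1)^{1·0·14}·(-1)^0·(+1)^1 = +1.
v=17: a=17^0·(≡7), b=17^1·(≡3) mod 17; (7|17)=-1, (3|17)=-1; (−1)^{0·1·8}·(-1)^1·(-1)^0 = -1.
v=13: a=13^1·(≡12), b=13^0·(≡12) mod 13; (12|13)=+1, (12|13)=+1; (−1)^{1·0·6}·(+1)^0·(+1)^1 = +1.
|Ram(-86710, -170)| = 4, even; anisotropic at {5, 17, 23, ∞}.

[5, 17, 23, inf]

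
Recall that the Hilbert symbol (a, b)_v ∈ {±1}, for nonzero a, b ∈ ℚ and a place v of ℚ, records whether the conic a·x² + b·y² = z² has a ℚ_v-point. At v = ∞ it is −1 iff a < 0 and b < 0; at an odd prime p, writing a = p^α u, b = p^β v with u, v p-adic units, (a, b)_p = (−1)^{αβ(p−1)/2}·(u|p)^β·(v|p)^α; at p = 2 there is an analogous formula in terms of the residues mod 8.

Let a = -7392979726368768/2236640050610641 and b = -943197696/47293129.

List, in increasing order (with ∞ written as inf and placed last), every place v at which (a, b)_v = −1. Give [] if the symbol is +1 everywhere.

[2, inf]

(a, b) ≡ (-3, -14) mod (ℚ^×)²; places V = {2, 3, 7, 13, 19, 23, ∞}.
(a,b)_13: α=-4, u≡3; β=-2, v≡9 (mod 13); (3|13)=+1, (9|13)=+1; sign (−1)^0·+1^-2·+1^-4 = +1.
(a,b)_2: α=18, β=9; u≡5, v≡1 (mod 8); ε(u)ε(v)=0·0, αω(v)=18·0, βω(u)=9·1; sum ≡ 1  ⇒  -1.
(a,b)_7: α=2, u≡4; β=1, v≡5 (mod 7); (4|7)=+1, (5|7)=-1; sign (−1)^0·+1^1·-1^2 = +1.
(a,b)_19: α=2, u≡17; β=2, v≡11 (mod 19); (17|19)=+1, (11|19)=+1; sign (−1)^0·+1^2·+1^2 = +1.
(a,b)_3: α=13, u≡2; β=6, v≡1 (mod 3); (2|3)=-1, (1|3)=+1; sign (−1)^0·-1^6·+1^13 = +1.
(a,b)_23: α=-8, u≡10; β=-4, v≡13 (mod 23); (10|23)=-1, (13|23)=+1; sign (−1)^0·-1^-4·+1^-8 = +1.
(a,b)_∞: sgn(-3)=−, sgn(-14)=−, so -1.
|Ram(-3, -14)| = 2, even; anisotropic at {2, ∞}.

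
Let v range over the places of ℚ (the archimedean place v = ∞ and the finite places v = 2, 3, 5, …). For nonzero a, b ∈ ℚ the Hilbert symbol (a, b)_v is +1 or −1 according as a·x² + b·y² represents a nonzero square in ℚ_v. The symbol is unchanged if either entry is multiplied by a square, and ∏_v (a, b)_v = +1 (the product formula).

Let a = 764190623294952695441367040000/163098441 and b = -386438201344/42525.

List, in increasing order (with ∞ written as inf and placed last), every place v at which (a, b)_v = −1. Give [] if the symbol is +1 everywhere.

(a, b) ≡ (3175081, -732711) mod (ℚ^×)²; places V = {2, 3, 5, 7, 11, 13, 23, 37, 41, 43, ∞}.
(a,b)_∞: sgn(3175081)=+, sgn(-732711)=−, so +1.
(a,b)_11: α=-2, u≡8; β=0, v≡8 (mod 11); (8|11)=-1, (8|11)=-1; sign (−1)^0·-1^0·-1^-2 = +1.
(a,b)_13: α=7, u≡8; β=2, v≡8 (mod 13); (8|13)=-1, (8|13)=-1; sign (−1)^0·-1^2·-1^7 = -1.
(a,b)_23: α=3, u≡6; β=1, v≡10 (mod 23); (6|23)=+1, (10|23)=-1; sign (−1)^1·+1^1·-1^3 = +1.
(a,b)_2: α=16, β=16; u≡1, v≡1 (mod 8); ε(u)ε(v)=0·0, αω(v)=16·0, βω(u)=16·0; sum ≡ 0  ⇒  +1.
(a,b)_5: α=4, u≡4; β=-2, v≡1 (mod 5); (4|5)=+1, (1|5)=+1; sign (−1)^0·+1^-2·+1^4 = +1.
(a,b)_3: α=-6, u≡1; β=-5, v≡2 (mod 3); (1|3)=+1, (2|3)=-1; sign (−1)^0·+1^-5·-1^-6 = +1.
(a,b)_43: α=-2, u≡36; β=0, v≡21 (mod 43); (36|43)=+1, (21|43)=+1; sign (−1)^0·+1^0·+1^-2 = +1.
(a,b)_37: α=3, u≡28; β=1, v≡31 (mod 37); (28|37)=+1, (31|37)=-1; sign (−1)^0·+1^1·-1^3 = -1.
(a,b)_7: α=1, u≡2; β=-1, v≡6 (mod 7); (2|7)=+1, (6|7)=-1; sign (−1)^1·+1^-1·-1^1 = +1.
(a,b)_41: α=3, u≡18; β=1, v≡10 (mod 41); (18|41)=+1, (10|41)=+1; sign (−1)^0·+1^1·+1^3 = +1.
(3175081, -732711 / ℚ) ramifies at {13, 37}: a division algebra.

[13, 37]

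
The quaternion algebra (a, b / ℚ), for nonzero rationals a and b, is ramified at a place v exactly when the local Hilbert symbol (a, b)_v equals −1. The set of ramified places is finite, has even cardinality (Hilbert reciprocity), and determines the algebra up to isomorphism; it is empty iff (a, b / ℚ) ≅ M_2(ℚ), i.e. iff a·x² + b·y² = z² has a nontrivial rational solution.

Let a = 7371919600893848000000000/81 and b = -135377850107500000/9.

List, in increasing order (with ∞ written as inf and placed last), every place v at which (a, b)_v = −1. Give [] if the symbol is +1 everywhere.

(a, b) ≡ (455, -1870) mod (ℚ^×)²; places V = {2, 3, 5, 7, 11, 13, 17, ∞}.
(a,b)_11: α=4, u≡9; β=3, v≡10 (mod 11); (9|11)=+1, (10|11)=-1; sign (−1)^0·+1^3·-1^4 = +1.
(a,b)_3: α=-4, u≡2; β=-2, v≡2 (mod 3); (2|3)=-1, (2|3)=-1; sign (−1)^0·-1^-2·-1^-4 = +1.
(a,b)_∞: sgn(455)=+, sgn(-1870)=−, so +1.
(a,b)_5: α=9, u≡1; β=7, v≡1 (mod 5); (1|5)=+1, (1|5)=+1; sign (−1)^0·+1^7·+1^9 = +1.
(a,b)_17: α=4, u≡8; β=3, v≡9 (mod 17); (8|17)=+1, (9|17)=+1; sign (−1)^0·+1^3·+1^4 = +1.
(a,b)_13: α=3, u≡4; β=2, v≡11 (mod 13); (4|13)=+1, (11|13)=-1; sign (−1)^0·+1^2·-1^3 = -1.
(a,b)_7: α=3, u≡4; β=2, v≡3 (mod 7); (4|7)=+1, (3|7)=-1; sign (−1)^0·+1^2·-1^3 = -1.
(a,b)_2: α=12, β=5; u≡7, v≡1 (mod 8); ε(u)ε(v)=1·0, αω(v)=12·0, βω(u)=5·0; sum ≡ 0  ⇒  +1.
Ram(455, -1870) = {7, 13}; no ℚ_7-point on the conic.

[7, 13]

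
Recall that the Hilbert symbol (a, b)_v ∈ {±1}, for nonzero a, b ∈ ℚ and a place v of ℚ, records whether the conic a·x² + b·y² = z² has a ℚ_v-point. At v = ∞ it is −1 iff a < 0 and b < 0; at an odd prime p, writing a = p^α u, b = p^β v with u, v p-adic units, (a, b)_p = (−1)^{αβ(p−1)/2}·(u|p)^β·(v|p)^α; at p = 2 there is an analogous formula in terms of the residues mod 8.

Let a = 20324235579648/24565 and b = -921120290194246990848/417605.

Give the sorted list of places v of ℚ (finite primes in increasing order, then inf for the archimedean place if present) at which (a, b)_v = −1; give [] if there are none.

Mod squares: a ≡ 2805, b ≡ -715. Check v ∈ {∞, 2, 3, 5, 7, 11, 13, 17}.
v=∞: 2805 > 0 and -715 < 0  ⇒  (a,b)_∞ = +1.
v=17: a=17^-3·(≡7), b=17^-4·(≡2) mod 17; (7|17)=-1, (2|17)=+1; (−1)^{-3·-4·8}·(-1)^-4·(+1)^-3 = +1.
v=5: a=5^-1·(≡1), b=5^-1·(≡2) mod 5; (1|5)=+1, (2|5)=-1; (−1)^{-1·-1·2}·(+1)^-1·(-1)^-1 = -1.
v=2: v_2(a)=8, v_2(b)=10; units ≡ 5, 5 (mod 8); ε·ε+αω+βω = 0·0+8·1+10·1 ≡ 0  ⇒  (a,b)_2 = +1.
v=3: a=3^1·(≡2), b=3^2·(≡2) mod 3; (2|3)=-1, (2|3)=-1; (−1)^{1·2·1}·(-1)^2·(-1)^1 = -1.
v=11: a=11^3·(≡6), b=11^5·(≡5) mod 11; (6|11)=-1, (5|11)=+1; (−1)^{3·5·5}·(-1)^5·(+1)^3 = +1.
v=13: a=13^2·(≡1), b=13^3·(≡9) mod 13; (1|13)=+1, (9|13)=+1; (−1)^{2·3·6}·(+1)^3·(+1)^2 = +1.
v=7: a=7^6·(≡6), b=7^10·(≡6) mod 7; (6|7)=-1, (6|7)=-1; (−1)^{6·10·3}·(-1)^10·(-1)^6 = +1.
(2805, -715 / ℚ) ramifies at {3, 5}: a division algebra.

[3, 5]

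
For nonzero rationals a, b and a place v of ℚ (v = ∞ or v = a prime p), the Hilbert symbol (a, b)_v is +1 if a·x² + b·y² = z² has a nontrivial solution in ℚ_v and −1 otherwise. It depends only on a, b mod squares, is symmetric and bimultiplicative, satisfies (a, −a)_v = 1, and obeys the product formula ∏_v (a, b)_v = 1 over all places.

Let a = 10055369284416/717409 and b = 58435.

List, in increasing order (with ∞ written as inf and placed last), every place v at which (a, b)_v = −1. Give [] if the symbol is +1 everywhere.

Mod squares: a ≡ 82861, b ≡ 58435. Check v ∈ {∞, 2, 3, 5, 7, 11, 13, 17, 29, 31, 41, 43, 47}.
v=41: a=41^1·(≡7), b=41^0·(≡10) mod 41; (7|41)=-1, (10|41)=+1; (−1)^{1·0·20}·(-1)^0·(+1)^1 = +1.
v=47: a=47^1·(≡21), b=47^0·(≡14) mod 47; (21|47)=+1, (14|47)=+1; (−1)^{1·0·23}·(+1)^0·(+1)^1 = +1.
v=11: a=11^-4·(≡1), b=11^0·(≡3) mod 11; (1|11)=+1, (3|11)=+1; (−1)^{-4·0·5}·(+1)^0·(+1)^-4 = +1.
v=7: a=7^-2·(≡2), b=7^0·(≡6) mod 7; (2|7)=+1, (6|7)=-1; (−1)^{-2·0·3}·(+1)^0·(-1)^-2 = +1.
v=17: a=17^2·(≡7), b=17^0·(≡6) mod 17; (7|17)=-1, (6|17)=-1; (−1)^{2·0·8}·(-1)^0·(-1)^2 = +1.
v=31: a=31^0·(≡23), b=31^1·(≡25) mod 31; (23|31)=-1, (25|31)=+1; (−1)^{0·1·15}·(-1)^1·(+1)^0 = -1.
v=29: a=29^0·(≡10), b=29^1·(≡14) mod 29; (10|29)=-1, (14|29)=-1; (−1)^{0·1·14}·(-1)^1·(-1)^0 = -1.
v=3: a=3^8·(≡1), b=3^0·(≡1) mod 3; (1|3)=+1, (1|3)=+1; (−1)^{8·0·1}·(+1)^0·(+1)^8 = +1.
v=∞: 82861 > 0 and 58435 > 0  ⇒  (a,b)_∞ = +1.
v=13: a=13^0·(≡10), b=13^1·(≡10) mod 13; (10|13)=+1, (10|13)=+1; (−1)^{0·1·6}·(+1)^1·(+1)^0 = +1.
v=5: a=5^0·(≡4), b=5^1·(≡2) mod 5; (4|5)=+1, (2|5)=-1; (−1)^{0·1·2}·(+1)^1·(-1)^0 = +1.
v=43: a=43^1·(≡13), b=43^0·(≡41) mod 43; (13|43)=+1, (41|43)=+1; (−1)^{1·0·21}·(+1)^0·(+1)^1 = +1.
v=2: v_2(a)=6, v_2(b)=0; units ≡ 5, 3 (mod 8); ε·ε+αω+βω = 0·1+6·1+0·1 ≡ 0  ⇒  (a,b)_2 = +1.
(82861, 58435 / ℚ) ramifies at {29, 31}: a division algebra.

[29, 31]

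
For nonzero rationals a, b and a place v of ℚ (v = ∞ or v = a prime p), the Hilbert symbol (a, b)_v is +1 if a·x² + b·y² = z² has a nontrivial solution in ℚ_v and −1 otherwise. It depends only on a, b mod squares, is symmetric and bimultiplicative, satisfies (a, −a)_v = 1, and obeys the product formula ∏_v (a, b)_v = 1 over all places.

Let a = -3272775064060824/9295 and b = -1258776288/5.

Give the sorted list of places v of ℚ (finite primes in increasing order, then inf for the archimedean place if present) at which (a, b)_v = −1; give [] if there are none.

[5, 11, 19, 37, 41, inf]

(a, b) ≡ (-2856647530, -99110) mod (ℚ^×)²; places V = {2, 3, 5, 7, 11, 13, 17, 19, 37, 41, 53, ∞}.
(a,b)_∞: sgn(-2856647530)=−, sgn(-99110)=−, so -1.
(a,b)_37: α=1, u≡27; β=0, v≡24 (mod 37); (27|37)=+1, (24|37)=-1; sign (−1)^0·+1^0·-1^1 = -1.
(a,b)_41: α=1, u≡31; β=0, v≡19 (mod 41); (31|41)=+1, (19|41)=-1; sign (−1)^0·+1^0·-1^1 = -1.
(a,b)_17: α=1, u≡8; β=1, v≡16 (mod 17); (8|17)=+1, (16|17)=+1; sign (−1)^0·+1^1·+1^1 = +1.
(a,b)_19: α=1, u≡2; β=0, v≡13 (mod 19); (2|19)=-1, (13|19)=-1; sign (−1)^0·-1^0·-1^1 = -1.
(a,b)_53: α=1, u≡9; β=1, v≡47 (mod 53); (9|53)=+1, (47|53)=+1; sign (−1)^0·+1^1·+1^1 = +1.
(a,b)_5: α=-1, u≡4; β=-1, v≡2 (mod 5); (4|5)=+1, (2|5)=-1; sign (−1)^0·+1^-1·-1^-1 = -1.
(a,b)_3: α=8, u≡2; β=4, v≡1 (mod 3); (2|3)=-1, (1|3)=+1; sign (−1)^0·-1^4·+1^8 = +1.
(a,b)_2: α=3, β=5; u≡3, v≡5 (mod 8); ε(u)ε(v)=1·0, αω(v)=3·1, βω(u)=5·1; sum ≡ 0  ⇒  +1.
(a,b)_7: α=4, u≡5; β=2, v≡6 (mod 7); (5|7)=-1, (6|7)=-1; sign (−1)^0·-1^2·-1^4 = +1.
(a,b)_11: α=-1, u≡7; β=1, v≡7 (mod 11); (7|11)=-1, (7|11)=-1; sign (−1)^1·-1^1·-1^-1 = -1.
(a,b)_13: α=-2, u≡1; β=0, v≡2 (mod 13); (1|13)=+1, (2|13)=-1; sign (−1)^0·+1^0·-1^-2 = +1.
|Ram(-2856647530, -99110)| = 6, even; anisotropic at {5, 11, 19, 37, 41, ∞}.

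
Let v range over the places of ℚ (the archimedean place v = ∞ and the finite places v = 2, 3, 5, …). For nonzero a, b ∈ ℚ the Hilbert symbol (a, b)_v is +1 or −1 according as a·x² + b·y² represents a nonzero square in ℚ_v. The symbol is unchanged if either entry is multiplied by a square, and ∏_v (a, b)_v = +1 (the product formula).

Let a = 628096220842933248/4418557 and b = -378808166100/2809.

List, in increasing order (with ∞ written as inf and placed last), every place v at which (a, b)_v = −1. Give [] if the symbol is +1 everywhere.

(a, b) ≡ (88179, -741) mod (ℚ^×)²; places V = {2, 3, 5, 7, 11, 13, 17, 19, 53, ∞}.
(a,b)_2: α=10, β=2; u≡3, v≡3 (mod 8); ε(u)ε(v)=1·1, αω(v)=10·1, βω(u)=2·1; sum ≡ 1  ⇒  -1.
(a,b)_13: α=-1, u≡4; β=1, v≡7 (mod 13); (4|13)=+1, (7|13)=-1; sign (−1)^0·+1^1·-1^-1 = -1.
(a,b)_7: α=5, u≡1; β=2, v≡1 (mod 7); (1|7)=+1, (1|7)=+1; sign (−1)^0·+1^2·+1^5 = +1.
(a,b)_∞: sgn(88179)=+, sgn(-741)=−, so +1.
(a,b)_3: α=1, u≡2; β=1, v≡2 (mod 3); (2|3)=-1, (2|3)=-1; sign (−1)^1·-1^1·-1^1 = -1.
(a,b)_19: α=5, u≡6; β=3, v≡10 (mod 19); (6|19)=+1, (10|19)=-1; sign (−1)^1·+1^3·-1^5 = +1.
(a,b)_11: α=-2, u≡4; β=0, v≡8 (mod 11); (4|11)=+1, (8|11)=-1; sign (−1)^0·+1^0·-1^-2 = +1.
(a,b)_17: α=3, u≡4; β=2, v≡11 (mod 17); (4|17)=+1, (11|17)=-1; sign (−1)^0·+1^2·-1^3 = -1.
(a,b)_53: α=-2, u≡28; β=-2, v≡17 (mod 53); (28|53)=+1, (17|53)=+1; sign (−1)^0·+1^-2·+1^-2 = +1.
(a,b)_5: α=0, u≡4; β=2, v≡4 (mod 5); (4|5)=+1, (4|5)=+1; sign (−1)^0·+1^2·+1^0 = +1.
Ram(88179, -741) = {2, 3, 13, 17}; no ℚ_2-point on the conic.

[2, 3, 13, 17]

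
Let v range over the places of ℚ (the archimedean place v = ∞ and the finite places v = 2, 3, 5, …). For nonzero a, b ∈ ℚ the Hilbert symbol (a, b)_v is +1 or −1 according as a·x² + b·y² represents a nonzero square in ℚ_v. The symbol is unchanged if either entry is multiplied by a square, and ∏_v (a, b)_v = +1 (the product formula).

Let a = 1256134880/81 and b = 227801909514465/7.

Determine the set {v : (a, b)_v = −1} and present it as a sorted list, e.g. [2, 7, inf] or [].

[2, 7, 11, 13]

Mod squares: a ≡ 648830, b ≡ 8855. Check v ∈ {∞, 2, 3, 5, 7, 11, 13, 23, 31}.
v=23: a=23^1·(≡4), b=23^1·(≡22) mod 23; (4|23)=+1, (22|23)=-1; (−1)^{1·1·11}·(+1)^1·(-1)^1 = +1.
v=2: v_2(a)=5, v_2(b)=0; units ≡ 7, 7 (mod 8); ε·ε+αω+βω = 1·1+5·0+0·0 ≡ 1  ⇒  (a,b)_2 = -1.
v=31: a=31^1·(≡20), b=31^2·(≡19) mod 31; (20|31)=+1, (19|31)=+1; (−1)^{1·2·15}·(+1)^2·(+1)^1 = +1.
v=3: a=3^-4·(≡2), b=3^8·(≡2) mod 3; (2|3)=-1, (2|3)=-1; (−1)^{-4·8·1}·(-1)^8·(-1)^-4 = +1.
v=7: a=7^1·(≡3), b=7^-1·(≡6) mod 7; (3|7)=-1, (6|7)=-1; (−1)^{1·-1·3}·(-1)^-1·(-1)^1 = -1.
v=5: a=5^1·(≡1), b=5^1·(≡4) mod 5; (1|5)=+1, (4|5)=+1; (−1)^{1·1·2}·(+1)^1·(+1)^1 = +1.
v=13: a=13^1·(≡12), b=13^4·(≡6) mod 13; (12|13)=+1, (6|13)=-1; (−1)^{1·4·6}·(+1)^4·(-1)^1 = -1.
v=∞: 648830 > 0 and 8855 > 0  ⇒  (a,b)_∞ = +1.
v=11: a=11^2·(≡2), b=11^1·(≡7) mod 11; (2|11)=-1, (7|11)=-1; (−1)^{2·1·5}·(-1)^1·(-1)^2 = -1.
(648830, 8855 / ℚ) ramifies at {2, 7, 11, 13}: a division algebra.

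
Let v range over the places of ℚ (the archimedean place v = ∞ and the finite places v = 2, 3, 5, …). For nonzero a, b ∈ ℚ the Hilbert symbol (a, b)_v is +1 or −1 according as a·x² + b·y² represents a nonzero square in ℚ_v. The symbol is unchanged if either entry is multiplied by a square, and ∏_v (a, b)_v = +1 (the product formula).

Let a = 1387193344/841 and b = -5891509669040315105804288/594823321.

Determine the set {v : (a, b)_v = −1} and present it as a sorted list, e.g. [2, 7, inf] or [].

Mod squares: a ≡ 1354681, b ≡ -893. Check v ∈ {∞, 2, 19, 29, 37, 41, 43, 47}.
v=47: a=47^1·(≡24), b=47^1·(≡3) mod 47; (24|47)=+1, (3|47)=+1; (−1)^{1·1·23}·(+1)^1·(+1)^1 = -1.
v=∞: 1354681 > 0 and -893 < 0  ⇒  (a,b)_∞ = +1.
v=41: a=41^1·(≡10), b=41^2·(≡20) mod 41; (10|41)=+1, (20|41)=+1; (−1)^{1·2·20}·(+1)^2·(+1)^1 = +1.
v=2: v_2(a)=10, v_2(b)=32; units ≡ 1, 3 (mod 8); ε·ε+αω+βω = 0·1+10·1+32·0 ≡ 0  ⇒  (a,b)_2 = +1.
v=43: a=43^0·(≡40), b=43^2·(≡14) mod 43; (40|43)=+1, (14|43)=+1; (−1)^{0·2·21}·(+1)^2·(+1)^0 = +1.
v=29: a=29^-2·(≡7), b=29^-6·(≡13) mod 29; (7|29)=+1, (13|29)=+1; (−1)^{-2·-6·14}·(+1)^-6·(+1)^-2 = +1.
v=37: a=37^1·(≡24), b=37^2·(≡8) mod 37; (24|37)=-1, (8|37)=-1; (−1)^{1·2·18}·(-1)^2·(-1)^1 = -1.
v=19: a=19^1·(≡7), b=19^3·(≡13) mod 19; (7|19)=+1, (13|19)=-1; (−1)^{1·3·9}·(+1)^3·(-1)^1 = +1.
(1354681, -893 / ℚ) ramifies at {37, 47}: a division algebra.

[37, 47]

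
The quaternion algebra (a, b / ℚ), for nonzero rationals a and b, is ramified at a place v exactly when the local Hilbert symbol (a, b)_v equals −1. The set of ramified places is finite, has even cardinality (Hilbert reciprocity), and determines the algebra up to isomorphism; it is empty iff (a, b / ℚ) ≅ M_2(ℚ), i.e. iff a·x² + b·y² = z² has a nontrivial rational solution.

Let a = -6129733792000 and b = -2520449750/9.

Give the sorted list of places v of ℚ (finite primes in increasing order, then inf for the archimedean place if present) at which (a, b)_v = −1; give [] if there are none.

Mod squares: a ≡ -1105, b ≡ -41990. Check v ∈ {∞, 2, 3, 5, 7, 13, 17, 19}.
v=7: a=7^4·(≡1), b=7^4·(≡6) mod 7; (1|7)=+1, (6|7)=-1; (−1)^{4·4·3}·(+1)^4·(-1)^4 = +1.
v=17: a=17^1·(≡10), b=17^1·(≡3) mod 17; (10|17)=-1, (3|17)=-1; (−1)^{1·1·8}·(-1)^1·(-1)^1 = +1.
v=∞: -1105 < 0 and -41990 < 0  ⇒  (a,b)_∞ = -1.
v=2: v_2(a)=8, v_2(b)=1; units ≡ 7, 5 (mod 8); ε·ε+αω+βω = 1·0+8·1+1·0 ≡ 0  ⇒  (a,b)_2 = +1.
v=19: a=19^2·(≡6), b=19^1·(≡10) mod 19; (6|19)=+1, (10|19)=-1; (−1)^{2·1·9}·(+1)^1·(-1)^2 = +1.
v=5: a=5^3·(≡4), b=5^3·(≡3) mod 5; (4|5)=+1, (3|5)=-1; (−1)^{3·3·2}·(+1)^3·(-1)^3 = -1.
v=3: a=3^0·(≡2), b=3^-2·(≡1) mod 3; (2|3)=-1, (1|3)=+1; (−1)^{0·-2·1}·(-1)^-2·(+1)^0 = +1.
v=13: a=13^1·(≡2), b=13^1·(≡6) mod 13; (2|13)=-1, (6|13)=-1; (−1)^{1·1·6}·(-1)^1·(-1)^1 = +1.
|Ram(-1105, -41990)| = 2, even; anisotropic at {5, ∞}.

[5, inf]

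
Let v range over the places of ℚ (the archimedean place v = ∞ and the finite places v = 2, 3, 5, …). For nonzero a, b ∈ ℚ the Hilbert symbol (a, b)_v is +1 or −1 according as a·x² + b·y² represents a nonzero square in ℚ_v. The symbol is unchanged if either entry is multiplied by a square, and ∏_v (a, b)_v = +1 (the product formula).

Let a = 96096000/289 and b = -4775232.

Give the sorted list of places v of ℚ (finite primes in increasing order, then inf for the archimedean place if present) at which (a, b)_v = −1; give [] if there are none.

(a, b) ≡ (15015, -74613) mod (ℚ^×)²; places V = {2, 3, 5, 7, 11, 13, 17, 19, ∞}.
(a,b)_17: α=-2, u≡15; β=1, v≡12 (mod 17); (15|17)=+1, (12|17)=-1; sign (−1)^0·+1^1·-1^-2 = +1.
(a,b)_11: α=1, u≡3; β=1, v≡3 (mod 11); (3|11)=+1, (3|11)=+1; sign (−1)^1·+1^1·+1^1 = -1.
(a,b)_19: α=0, u≡1; β=1, v≡4 (mod 19); (1|19)=+1, (4|19)=+1; sign (−1)^0·+1^1·+1^0 = +1.
(a,b)_5: α=3, u≡2; β=0, v≡3 (mod 5); (2|5)=-1, (3|5)=-1; sign (−1)^0·-1^0·-1^3 = -1.
(a,b)_∞: sgn(15015)=+, sgn(-74613)=−, so +1.
(a,b)_13: α=1, u≡6; β=0, v≡6 (mod 13); (6|13)=-1, (6|13)=-1; sign (−1)^0·-1^0·-1^1 = -1.
(a,b)_3: α=1, u≡1; β=1, v≡2 (mod 3); (1|3)=+1, (2|3)=-1; sign (−1)^1·+1^1·-1^1 = +1.
(a,b)_7: α=1, u≡3; β=1, v≡2 (mod 7); (3|7)=-1, (2|7)=+1; sign (−1)^1·-1^1·+1^1 = +1.
(a,b)_2: α=8, β=6; u≡7, v≡3 (mod 8); ε(u)ε(v)=1·1, αω(v)=8·1, βω(u)=6·0; sum ≡ 1  ⇒  -1.
(15015, -74613 / ℚ) ramifies at {2, 5, 11, 13}: a division algebra.

[2, 5, 11, 13]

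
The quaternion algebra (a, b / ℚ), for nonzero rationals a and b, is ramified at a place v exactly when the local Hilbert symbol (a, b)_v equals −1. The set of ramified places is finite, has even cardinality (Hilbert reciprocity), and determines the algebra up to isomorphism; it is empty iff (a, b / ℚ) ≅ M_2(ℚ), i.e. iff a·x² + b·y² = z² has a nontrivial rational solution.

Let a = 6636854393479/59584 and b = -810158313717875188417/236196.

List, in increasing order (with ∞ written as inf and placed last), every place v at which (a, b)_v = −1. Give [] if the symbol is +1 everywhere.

[19, 37]

(a, b) ≡ (468901, -6095713) mod (ℚ^×)²; places V = {2, 3, 7, 13, 19, 23, 29, 31, 37, ∞}.
(a,b)_13: α=0, u≡10; β=1, v≡1 (mod 13); (10|13)=+1, (1|13)=+1; sign (−1)^0·+1^1·+1^0 = +1.
(a,b)_3: α=0, u≡1; β=-10, v≡2 (mod 3); (1|3)=+1, (2|3)=-1; sign (−1)^0·+1^-10·-1^0 = +1.
(a,b)_19: α=-1, u≡11; β=3, v≡4 (mod 19); (11|19)=+1, (4|19)=+1; sign (−1)^1·+1^3·+1^-1 = -1.
(a,b)_∞: sgn(468901)=+, sgn(-6095713)=−, so +1.
(a,b)_29: α=1, u≡9; β=1, v≡6 (mod 29); (9|29)=+1, (6|29)=+1; sign (−1)^0·+1^1·+1^1 = +1.
(a,b)_31: α=2, u≡6; β=2, v≡12 (mod 31); (6|31)=-1, (12|31)=-1; sign (−1)^0·-1^2·-1^2 = +1.
(a,b)_23: α=5, u≡16; β=5, v≡14 (mod 23); (16|23)=+1, (14|23)=-1; sign (−1)^1·+1^5·-1^5 = +1.
(a,b)_2: α=-6, β=-2; u≡5, v≡7 (mod 8); ε(u)ε(v)=0·1, αω(v)=-6·0, βω(u)=-2·1; sum ≡ 0  ⇒  +1.
(a,b)_37: α=1, u≡31; β=3, v≡21 (mod 37); (31|37)=-1, (21|37)=+1; sign (−1)^0·-1^3·+1^1 = -1.
(a,b)_7: α=-2, u≡6; β=0, v≡3 (mod 7); (6|7)=-1, (3|7)=-1; sign (−1)^0·-1^0·-1^-2 = +1.
Ram(468901, -6095713) = {19, 37}; no ℚ_19-point on the conic.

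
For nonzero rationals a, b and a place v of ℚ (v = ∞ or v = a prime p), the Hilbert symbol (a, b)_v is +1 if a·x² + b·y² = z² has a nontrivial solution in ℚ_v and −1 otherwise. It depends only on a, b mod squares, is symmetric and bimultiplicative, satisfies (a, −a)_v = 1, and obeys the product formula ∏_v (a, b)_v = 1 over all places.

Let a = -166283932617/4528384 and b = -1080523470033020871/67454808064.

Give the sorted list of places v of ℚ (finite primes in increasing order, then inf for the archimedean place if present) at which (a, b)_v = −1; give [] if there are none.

[2, 17, 19, inf]

Mod squares: a ≡ -17, b ≡ -741. Check v ∈ {∞, 2, 3, 7, 11, 13, 17, 19, 37}.
v=3: a=3^10·(≡1), b=3^15·(≡2) mod 3; (1|3)=+1, (2|3)=-1; (−1)^{10·15·1}·(+1)^15·(-1)^10 = +1.
v=37: a=37^2·(≡5), b=37^2·(≡33) mod 37; (5|37)=-1, (33|37)=+1; (−1)^{2·2·18}·(-1)^2·(+1)^2 = +1.
v=17: a=17^1·(≡1), b=17^2·(≡7) mod 17; (1|17)=+1, (7|17)=-1; (−1)^{1·2·8}·(+1)^2·(-1)^1 = -1.
v=13: a=13^0·(≡1), b=13^1·(≡6) mod 13; (1|13)=+1, (6|13)=-1; (−1)^{0·1·6}·(+1)^1·(-1)^0 = +1.
v=19: a=19^-2·(≡18), b=19^-3·(≡14) mod 19; (18|19)=-1, (14|19)=-1; (−1)^{-2·-3·9}·(-1)^-3·(-1)^-2 = -1.
v=7: a=7^-2·(≡1), b=7^-4·(≡4) mod 7; (1|7)=+1, (4|7)=+1; (−1)^{-2·-4·3}·(+1)^-4·(+1)^-2 = +1.
v=∞: -17 < 0 and -741 < 0  ⇒  (a,b)_∞ = -1.
v=2: v_2(a)=-8, v_2(b)=-12; units ≡ 7, 3 (mod 8); ε·ε+αω+βω = 1·1+-8·1+-12·0 ≡ 1  ⇒  (a,b)_2 = -1.
v=11: a=11^2·(≡1), b=11^4·(≡6) mod 11; (1|11)=+1, (6|11)=-1; (−1)^{2·4·5}·(+1)^4·(-1)^2 = +1.
|Ram(-17, -741)| = 4, even; anisotropic at {2, 17, 19, ∞}.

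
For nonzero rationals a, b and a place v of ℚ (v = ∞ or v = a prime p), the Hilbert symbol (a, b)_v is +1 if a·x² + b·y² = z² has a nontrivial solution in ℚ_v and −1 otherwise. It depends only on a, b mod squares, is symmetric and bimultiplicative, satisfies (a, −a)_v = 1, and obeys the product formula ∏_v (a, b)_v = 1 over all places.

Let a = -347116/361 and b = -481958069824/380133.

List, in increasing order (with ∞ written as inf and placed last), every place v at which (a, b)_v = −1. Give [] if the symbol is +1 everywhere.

Mod squares: a ≡ -1771, b ≡ -13. Check v ∈ {∞, 2, 3, 7, 11, 13, 19, 23}.
v=11: a=11^1·(≡4), b=11^2·(≡5) mod 11; (4|11)=+1, (5|11)=+1; (−1)^{1·2·5}·(+1)^2·(+1)^1 = +1.
v=7: a=7^3·(≡6), b=7^6·(≡4) mod 7; (6|7)=-1, (4|7)=+1; (−1)^{3·6·3}·(-1)^6·(+1)^3 = +1.
v=2: v_2(a)=2, v_2(b)=6; units ≡ 5, 3 (mod 8); ε·ε+αω+βω = 0·1+2·1+6·1 ≡ 0  ⇒  (a,b)_2 = +1.
v=19: a=19^-2·(≡14), b=19^-2·(≡16) mod 19; (14|19)=-1, (16|19)=+1; (−1)^{-2·-2·9}·(-1)^-2·(+1)^-2 = +1.
v=3: a=3^0·(≡2), b=3^-4·(≡2) mod 3; (2|3)=-1, (2|3)=-1; (−1)^{0·-4·1}·(-1)^-4·(-1)^0 = +1.
v=13: a=13^0·(≡1), b=13^-1·(≡4) mod 13; (1|13)=+1, (4|13)=+1; (−1)^{0·-1·6}·(+1)^-1·(+1)^0 = +1.
v=23: a=23^1·(≡17), b=23^2·(≡10) mod 23; (17|23)=-1, (10|23)=-1; (−1)^{1·2·11}·(-1)^2·(-1)^1 = -1.
v=∞: -1771 < 0 and -13 < 0  ⇒  (a,b)_∞ = -1.
|Ram(-1771, -13)| = 2, even; anisotropic at {23, ∞}.

[23, inf]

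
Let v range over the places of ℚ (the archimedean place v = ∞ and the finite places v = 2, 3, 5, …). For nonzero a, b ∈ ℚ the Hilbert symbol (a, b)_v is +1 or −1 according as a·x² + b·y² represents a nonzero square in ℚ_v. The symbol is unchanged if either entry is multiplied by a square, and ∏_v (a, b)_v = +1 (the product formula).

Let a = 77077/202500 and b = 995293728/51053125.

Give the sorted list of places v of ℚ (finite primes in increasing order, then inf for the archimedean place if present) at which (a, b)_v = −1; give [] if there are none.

Mod squares: a ≡ 13, b ≡ 170. Check v ∈ {∞, 2, 3, 5, 7, 11, 13, 17, 31}.
v=∞: 13 > 0 and 170 > 0  ⇒  (a,b)_∞ = +1.
v=13: a=13^1·(≡12), b=13^4·(≡10) mod 13; (12|13)=+1, (10|13)=+1; (−1)^{1·4·6}·(+1)^4·(+1)^1 = +1.
v=5: a=5^-4·(≡3), b=5^-5·(≡4) mod 5; (3|5)=-1, (4|5)=+1; (−1)^{-4·-5·2}·(-1)^-5·(+1)^-4 = -1.
v=2: v_2(a)=-2, v_2(b)=5; units ≡ 5, 5 (mod 8); ε·ε+αω+βω = 0·0+-2·1+5·1 ≡ 1  ⇒  (a,b)_2 = -1.
v=3: a=3^-4·(≡1), b=3^2·(≡2) mod 3; (1|3)=+1, (2|3)=-1; (−1)^{-4·2·1}·(+1)^2·(-1)^-4 = +1.
v=11: a=11^2·(≡10), b=11^2·(≡5) mod 11; (10|11)=-1, (5|11)=+1; (−1)^{2·2·5}·(-1)^2·(+1)^2 = +1.
v=7: a=7^2·(≡3), b=7^0·(≡4) mod 7; (3|7)=-1, (4|7)=+1; (−1)^{2·0·3}·(-1)^0·(+1)^2 = +1.
v=17: a=17^0·(≡13), b=17^-1·(≡7) mod 17; (13|17)=+1, (7|17)=-1; (−1)^{0·-1·8}·(+1)^-1·(-1)^0 = +1.
v=31: a=31^0·(≡13), b=31^-2·(≡30) mod 31; (13|31)=-1, (30|31)=-1; (−1)^{0·-2·15}·(-1)^-2·(-1)^0 = +1.
Ram(13, 170) = {2, 5}; no ℚ_2-point on the conic.

[2, 5]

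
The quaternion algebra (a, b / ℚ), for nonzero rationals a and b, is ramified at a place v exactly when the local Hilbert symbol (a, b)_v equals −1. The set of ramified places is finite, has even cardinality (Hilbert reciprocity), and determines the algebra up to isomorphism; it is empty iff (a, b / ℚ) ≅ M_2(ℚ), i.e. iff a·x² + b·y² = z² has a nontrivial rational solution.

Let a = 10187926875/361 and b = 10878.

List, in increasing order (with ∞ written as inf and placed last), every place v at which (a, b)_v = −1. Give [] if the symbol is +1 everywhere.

[]

Mod squares: a ≡ 3, b ≡ 222. Check v ∈ {∞, 2, 3, 5, 7, 19, 37}.
v=3: a=3^5·(≡1), b=3^1·(≡2) mod 3; (1|3)=+1, (2|3)=-1; (−1)^{5·1·1}·(+1)^1·(-1)^5 = +1.
v=5: a=5^4·(≡3), b=5^0·(≡3) mod 5; (3|5)=-1, (3|5)=-1; (−1)^{4·0·2}·(-1)^0·(-1)^4 = +1.
v=19: a=19^-2·(≡12), b=19^0·(≡10) mod 19; (12|19)=-1, (10|19)=-1; (−1)^{-2·0·9}·(-1)^0·(-1)^-2 = +1.
v=2: v_2(a)=0, v_2(b)=1; units ≡ 3, 7 (mod 8); ε·ε+αω+βω = 1·1+0·0+1·1 ≡ 0  ⇒  (a,b)_2 = +1.
v=37: a=37^2·(≡1), b=37^1·(≡35) mod 37; (1|37)=+1, (35|37)=-1; (−1)^{2·1·18}·(+1)^1·(-1)^2 = +1.
v=7: a=7^2·(≡3), b=7^2·(≡5) mod 7; (3|7)=-1, (5|7)=-1; (−1)^{2·2·3}·(-1)^2·(-1)^2 = +1.
v=∞: 3 > 0 and 222 > 0  ⇒  (a,b)_∞ = +1.
Every local symbol is +1, so the conic 3·x² + 222·y² = z² has ℚ_v-points for all v and hence a ℚ-point; (a, b / ℚ) ≅ M_2(ℚ).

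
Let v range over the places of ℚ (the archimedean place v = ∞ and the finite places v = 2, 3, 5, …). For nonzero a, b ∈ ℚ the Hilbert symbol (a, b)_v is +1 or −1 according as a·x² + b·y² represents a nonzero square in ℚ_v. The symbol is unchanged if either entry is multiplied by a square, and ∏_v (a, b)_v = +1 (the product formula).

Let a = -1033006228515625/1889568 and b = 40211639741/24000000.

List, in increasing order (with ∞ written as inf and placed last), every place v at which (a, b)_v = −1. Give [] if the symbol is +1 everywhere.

Mod squares: a ≡ -2210, b ≡ 1326. Check v ∈ {∞, 2, 3, 5, 7, 13, 17, 41, 47}.
v=7: a=7^2·(≡4), b=7^2·(≡3) mod 7; (4|7)=+1, (3|7)=-1; (−1)^{2·2·3}·(+1)^2·(-1)^2 = +1.
v=13: a=13^3·(≡10), b=13^1·(≡2) mod 13; (10|13)=+1, (2|13)=-1; (−1)^{3·1·6}·(+1)^1·(-1)^3 = -1.
v=47: a=47^0·(≡22), b=47^2·(≡22) mod 47; (22|47)=-1, (22|47)=-1; (−1)^{0·2·23}·(-1)^2·(-1)^0 = +1.
v=3: a=3^-10·(≡1), b=3^-1·(≡1) mod 3; (1|3)=+1, (1|3)=+1; (−1)^{-10·-1·1}·(+1)^-1·(+1)^-10 = +1.
v=2: v_2(a)=-5, v_2(b)=-9; units ≡ 7, 7 (mod 8); ε·ε+αω+βω = 1·1+-5·0+-9·0 ≡ 1  ⇒  (a,b)_2 = -1.
v=∞: -2210 < 0 and 1326 > 0  ⇒  (a,b)_∞ = +1.
v=41: a=41^0·(≡10), b=41^2·(≡11) mod 41; (10|41)=+1, (11|41)=-1; (−1)^{0·2·20}·(+1)^2·(-1)^0 = +1.
v=17: a=17^3·(≡11), b=17^1·(≡7) mod 17; (11|17)=-1, (7|17)=-1; (−1)^{3·1·8}·(-1)^1·(-1)^3 = +1.
v=5: a=5^9·(≡2), b=5^-6·(≡1) mod 5; (2|5)=-1, (1|5)=+1; (−1)^{9·-6·2}·(-1)^-6·(+1)^9 = +1.
Ram(-2210, 1326) = {2, 13}; no ℚ_2-point on the conic.

[2, 13]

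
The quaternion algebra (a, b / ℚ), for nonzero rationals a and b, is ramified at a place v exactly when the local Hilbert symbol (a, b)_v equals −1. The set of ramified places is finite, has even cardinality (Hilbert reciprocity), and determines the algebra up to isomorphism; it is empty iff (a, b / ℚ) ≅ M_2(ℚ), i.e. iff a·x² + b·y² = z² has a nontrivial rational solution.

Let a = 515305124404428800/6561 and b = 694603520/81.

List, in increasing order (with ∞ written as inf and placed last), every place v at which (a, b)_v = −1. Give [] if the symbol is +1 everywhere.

(a, b) ≡ (2, 95) mod (ℚ^×)²; places V = {2, 3, 5, 13, 19, ∞}.
(a,b)_13: α=6, u≡5; β=4, v≡12 (mod 13); (5|13)=-1, (12|13)=+1; sign (−1)^0·-1^4·+1^6 = +1.
(a,b)_19: α=4, u≡18; β=1, v≡17 (mod 19); (18|19)=-1, (17|19)=+1; sign (−1)^0·-1^1·+1^4 = -1.
(a,b)_5: α=2, u≡2; β=1, v≡4 (mod 5); (2|5)=-1, (4|5)=+1; sign (−1)^0·-1^1·+1^2 = -1.
(a,b)_3: α=-8, u≡2; β=-4, v≡2 (mod 3); (2|3)=-1, (2|3)=-1; sign (−1)^0·-1^-4·-1^-8 = +1.
(a,b)_2: α=15, β=8; u≡1, v≡7 (mod 8); ε(u)ε(v)=0·1, αω(v)=15·0, βω(u)=8·0; sum ≡ 0  ⇒  +1.
(a,b)_∞: sgn(2)=+, sgn(95)=+, so +1.
|Ram(2, 95)| = 2, even; anisotropic at {5, 19}.

[5, 19]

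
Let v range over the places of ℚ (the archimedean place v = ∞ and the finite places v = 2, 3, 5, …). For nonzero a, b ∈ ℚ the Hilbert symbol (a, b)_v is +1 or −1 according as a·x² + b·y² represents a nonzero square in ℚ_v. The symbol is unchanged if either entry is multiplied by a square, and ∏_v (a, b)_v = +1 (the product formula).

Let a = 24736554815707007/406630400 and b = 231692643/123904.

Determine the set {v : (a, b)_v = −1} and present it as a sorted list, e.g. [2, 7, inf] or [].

(a, b) ≡ (253, 1547) mod (ℚ^×)²; places V = {2, 3, 5, 7, 11, 13, 17, 19, 23, 29, 43, ∞}.
(a,b)_5: α=-2, u≡2; β=0, v≡2 (mod 5); (2|5)=-1, (2|5)=-1; sign (−1)^0·-1^0·-1^-2 = +1.
(a,b)_19: α=-2, u≡4; β=0, v≡10 (mod 19); (4|19)=+1, (10|19)=-1; sign (−1)^0·+1^0·-1^-2 = +1.
(a,b)_∞: sgn(253)=+, sgn(1547)=+, so +1.
(a,b)_11: α=-1, u≡1; β=-2, v≡6 (mod 11); (1|11)=+1, (6|11)=-1; sign (−1)^0·+1^-2·-1^-1 = -1.
(a,b)_17: α=4, u≡15; β=1, v≡12 (mod 17); (15|17)=+1, (12|17)=-1; sign (−1)^0·+1^1·-1^4 = +1.
(a,b)_7: α=2, u≡1; β=1, v≡4 (mod 7); (1|7)=+1, (4|7)=+1; sign (−1)^0·+1^1·+1^2 = +1.
(a,b)_2: α=-12, β=-10; u≡5, v≡3 (mod 8); ε(u)ε(v)=0·1, αω(v)=-12·1, βω(u)=-10·1; sum ≡ 0  ⇒  +1.
(a,b)_13: α=2, u≡6; β=1, v≡5 (mod 13); (6|13)=-1, (5|13)=-1; sign (−1)^0·-1^1·-1^2 = -1.
(a,b)_23: α=1, u≡11; β=0, v≡9 (mod 23); (11|23)=-1, (9|23)=+1; sign (−1)^0·-1^0·+1^1 = +1.
(a,b)_29: α=2, u≡12; β=0, v≡19 (mod 29); (12|29)=-1, (19|29)=-1; sign (−1)^0·-1^0·-1^2 = +1.
(a,b)_43: α=2, u≡15; β=2, v≡33 (mod 43); (15|43)=+1, (33|43)=-1; sign (−1)^0·+1^2·-1^2 = +1.
(a,b)_3: α=0, u≡1; β=4, v≡2 (mod 3); (1|3)=+1, (2|3)=-1; sign (−1)^0·+1^4·-1^0 = +1.
Ram(253, 1547) = {11, 13}; no ℚ_11-point on the conic.

[11, 13]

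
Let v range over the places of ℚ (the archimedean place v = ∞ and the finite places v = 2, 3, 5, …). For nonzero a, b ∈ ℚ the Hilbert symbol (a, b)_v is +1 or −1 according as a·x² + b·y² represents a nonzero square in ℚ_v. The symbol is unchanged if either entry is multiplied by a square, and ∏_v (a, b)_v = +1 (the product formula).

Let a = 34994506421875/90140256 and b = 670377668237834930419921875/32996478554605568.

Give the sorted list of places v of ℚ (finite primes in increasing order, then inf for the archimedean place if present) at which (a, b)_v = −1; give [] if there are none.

Mod squares: a ≡ 546, b ≡ 22. Check v ∈ {∞, 2, 3, 5, 7, 11, 13, 17, 19, 41, 43}.
v=7: a=7^1·(≡1), b=7^2·(≡1) mod 7; (1|7)=+1, (1|7)=+1; (−1)^{1·2·3}·(+1)^2·(+1)^1 = +1.
v=3: a=3^-3·(≡2), b=3^2·(≡1) mod 3; (2|3)=-1, (1|3)=+1; (−1)^{-3·2·1}·(-1)^2·(+1)^-3 = +1.
v=11: a=11^4·(≡10), b=11^9·(≡8) mod 11; (10|11)=-1, (8|11)=-1; (−1)^{4·9·5}·(-1)^9·(-1)^4 = -1.
v=13: a=13^1·(≡3), b=13^2·(≡4) mod 13; (3|13)=+1, (4|13)=+1; (−1)^{1·2·6}·(+1)^2·(+1)^1 = +1.
v=5: a=5^6·(≡1), b=5^18·(≡3) mod 5; (1|5)=+1, (3|5)=-1; (−1)^{6·18·2}·(+1)^18·(-1)^6 = +1.
v=17: a=17^-2·(≡8), b=17^-6·(≡6) mod 17; (8|17)=+1, (6|17)=-1; (−1)^{-2·-6·8}·(+1)^-6·(-1)^-2 = +1.
v=∞: 546 > 0 and 22 > 0  ⇒  (a,b)_∞ = +1.
v=43: a=43^0·(≡12), b=43^-2·(≡29) mod 43; (12|43)=-1, (29|43)=-1; (−1)^{0·-2·21}·(-1)^-2·(-1)^0 = +1.
v=41: a=41^2·(≡38), b=41^0·(≡7) mod 41; (38|41)=-1, (7|41)=-1; (−1)^{2·0·20}·(-1)^0·(-1)^2 = +1.
v=19: a=19^-2·(≡18), b=19^-2·(≡10) mod 19; (18|19)=-1, (10|19)=-1; (−1)^{-2·-2·9}·(-1)^-2·(-1)^-2 = +1.
v=2: v_2(a)=-5, v_2(b)=-11; units ≡ 1, 3 (mod 8); ε·ε+αω+βω = 0·1+-5·1+-11·0 ≡ 1  ⇒  (a,b)_2 = -1.
|Ram(546, 22)| = 2, even; anisotropic at {2, 11}.

[2, 11]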